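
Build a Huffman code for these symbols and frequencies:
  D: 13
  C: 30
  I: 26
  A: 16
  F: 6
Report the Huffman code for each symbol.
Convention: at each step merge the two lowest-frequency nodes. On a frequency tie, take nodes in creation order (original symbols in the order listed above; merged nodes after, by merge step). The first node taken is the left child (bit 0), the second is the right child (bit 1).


Huffman tree construction:
Step 1: Merge F(6) + D(13) = 19
Step 2: Merge A(16) + (F+D)(19) = 35
Step 3: Merge I(26) + C(30) = 56
Step 4: Merge (A+(F+D))(35) + (I+C)(56) = 91
Read each symbol's code off the tree from the root (left child = 0, right child = 1).

Codes:
  D: 011 (length 3)
  C: 11 (length 2)
  I: 10 (length 2)
  A: 00 (length 2)
  F: 010 (length 3)
Average code length: 201/91 = 2.2088 bits/symbol


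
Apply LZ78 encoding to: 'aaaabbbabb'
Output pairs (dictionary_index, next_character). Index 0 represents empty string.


LZ78 encoding steps:
Dictionary: {0: ''}
Step 1: w='' (idx 0), next='a' -> output (0, 'a'), add 'a' as idx 1
Step 2: w='a' (idx 1), next='a' -> output (1, 'a'), add 'aa' as idx 2
Step 3: w='a' (idx 1), next='b' -> output (1, 'b'), add 'ab' as idx 3
Step 4: w='' (idx 0), next='b' -> output (0, 'b'), add 'b' as idx 4
Step 5: w='b' (idx 4), next='a' -> output (4, 'a'), add 'ba' as idx 5
Step 6: w='b' (idx 4), next='b' -> output (4, 'b'), add 'bb' as idx 6


Encoded: [(0, 'a'), (1, 'a'), (1, 'b'), (0, 'b'), (4, 'a'), (4, 'b')]


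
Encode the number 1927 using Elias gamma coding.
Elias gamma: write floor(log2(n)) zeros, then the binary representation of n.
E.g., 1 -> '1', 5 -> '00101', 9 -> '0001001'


num_bits = floor(log2(1927)) + 1 = 11
leading_zeros = num_bits - 1 = 10
binary(1927) = 11110000111

Elias gamma(1927) = '0000000000' + '11110000111' = 000000000011110000111 (21 bits)


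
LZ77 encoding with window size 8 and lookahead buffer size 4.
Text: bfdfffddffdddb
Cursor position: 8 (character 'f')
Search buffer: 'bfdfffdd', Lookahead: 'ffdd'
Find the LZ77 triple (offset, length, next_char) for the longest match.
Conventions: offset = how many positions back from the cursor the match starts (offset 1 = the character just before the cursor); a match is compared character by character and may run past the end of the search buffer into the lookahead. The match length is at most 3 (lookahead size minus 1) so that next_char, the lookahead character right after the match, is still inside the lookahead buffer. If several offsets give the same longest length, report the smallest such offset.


Try each offset into the search buffer:
  offset=1 (pos 7, char 'd'): match length 0
  offset=2 (pos 6, char 'd'): match length 0
  offset=3 (pos 5, char 'f'): match length 1
  offset=4 (pos 4, char 'f'): match length 3
  offset=5 (pos 3, char 'f'): match length 2
  offset=6 (pos 2, char 'd'): match length 0
  offset=7 (pos 1, char 'f'): match length 1
  offset=8 (pos 0, char 'b'): match length 0
Longest match has length 3 at offset 4.
next_char = character at position 8 + 3 = 11 -> 'd'

Best match: offset=4, length=3 (matching 'ffd' starting at position 4)
LZ77 triple: (4, 3, 'd')


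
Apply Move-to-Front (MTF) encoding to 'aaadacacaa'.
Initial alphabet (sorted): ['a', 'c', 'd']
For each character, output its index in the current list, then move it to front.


MTF encoding:
'a': index 0 in ['a', 'c', 'd'] -> ['a', 'c', 'd']
'a': index 0 in ['a', 'c', 'd'] -> ['a', 'c', 'd']
'a': index 0 in ['a', 'c', 'd'] -> ['a', 'c', 'd']
'd': index 2 in ['a', 'c', 'd'] -> ['d', 'a', 'c']
'a': index 1 in ['d', 'a', 'c'] -> ['a', 'd', 'c']
'c': index 2 in ['a', 'd', 'c'] -> ['c', 'a', 'd']
'a': index 1 in ['c', 'a', 'd'] -> ['a', 'c', 'd']
'c': index 1 in ['a', 'c', 'd'] -> ['c', 'a', 'd']
'a': index 1 in ['c', 'a', 'd'] -> ['a', 'c', 'd']
'a': index 0 in ['a', 'c', 'd'] -> ['a', 'c', 'd']


Output: [0, 0, 0, 2, 1, 2, 1, 1, 1, 0]


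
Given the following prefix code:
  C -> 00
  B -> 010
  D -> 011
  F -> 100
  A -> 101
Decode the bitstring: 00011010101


Decoding step by step:
Bits 00 -> C
Bits 011 -> D
Bits 010 -> B
Bits 101 -> A


Decoded message: CDBA


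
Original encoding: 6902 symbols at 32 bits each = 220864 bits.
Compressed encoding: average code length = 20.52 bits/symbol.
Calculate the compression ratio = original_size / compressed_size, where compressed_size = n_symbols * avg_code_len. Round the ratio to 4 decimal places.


original_size = n_symbols * orig_bits = 6902 * 32 = 220864 bits
compressed_size = n_symbols * avg_code_len = 6902 * 20.52 = 141629.04 bits
ratio = original_size / compressed_size = 220864 / 141629.04 = 1.5595

Compression ratio = 1.5595


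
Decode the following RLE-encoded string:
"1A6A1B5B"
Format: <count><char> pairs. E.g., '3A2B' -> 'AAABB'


Expanding each <count><char> pair:
  1A -> 'A'
  6A -> 'AAAAAA'
  1B -> 'B'
  5B -> 'BBBBB'

Decoded = AAAAAAABBBBBB


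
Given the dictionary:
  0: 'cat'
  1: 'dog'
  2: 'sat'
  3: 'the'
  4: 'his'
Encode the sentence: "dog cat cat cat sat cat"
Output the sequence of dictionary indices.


Look up each word in the dictionary:
  'dog' -> 1
  'cat' -> 0
  'cat' -> 0
  'cat' -> 0
  'sat' -> 2
  'cat' -> 0

Encoded: [1, 0, 0, 0, 2, 0]


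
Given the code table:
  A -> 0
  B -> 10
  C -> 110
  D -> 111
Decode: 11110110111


Decoding:
111 -> D
10 -> B
110 -> C
111 -> D


Result: DBCD


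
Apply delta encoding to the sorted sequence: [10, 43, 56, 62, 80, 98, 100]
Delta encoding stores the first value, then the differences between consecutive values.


First value: 10
Deltas:
  43 - 10 = 33
  56 - 43 = 13
  62 - 56 = 6
  80 - 62 = 18
  98 - 80 = 18
  100 - 98 = 2


Delta encoded: [10, 33, 13, 6, 18, 18, 2]


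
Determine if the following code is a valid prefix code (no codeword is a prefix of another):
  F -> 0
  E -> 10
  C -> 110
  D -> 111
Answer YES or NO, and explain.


Checking each pair (does one codeword prefix another?):
  F='0' vs E='10': no prefix
  F='0' vs C='110': no prefix
  F='0' vs D='111': no prefix
  E='10' vs F='0': no prefix
  E='10' vs C='110': no prefix
  E='10' vs D='111': no prefix
  C='110' vs F='0': no prefix
  C='110' vs E='10': no prefix
  C='110' vs D='111': no prefix
  D='111' vs F='0': no prefix
  D='111' vs E='10': no prefix
  D='111' vs C='110': no prefix
No violation found over all pairs.

YES -- this is a valid prefix code. No codeword is a prefix of any other codeword.


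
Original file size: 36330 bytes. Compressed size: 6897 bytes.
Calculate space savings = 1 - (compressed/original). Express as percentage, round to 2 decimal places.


ratio = compressed/original = 6897/36330 = 0.189843
savings = 1 - ratio = 1 - 0.189843 = 0.810157
as a percentage: 0.810157 * 100 = 81.02%

Space savings = 1 - 6897/36330 = 81.02%


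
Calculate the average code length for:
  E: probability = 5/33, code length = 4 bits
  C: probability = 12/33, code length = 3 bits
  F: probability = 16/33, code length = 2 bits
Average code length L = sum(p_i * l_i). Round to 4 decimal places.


Weighted contributions p_i * l_i:
  E: (5/33) * 4 = 20/33
  C: (12/33) * 3 = 36/33
  F: (16/33) * 2 = 32/33
Sum = (20 + 36 + 32)/33 = 88/33

L = 88/33 = 2.6667 bits/symbol


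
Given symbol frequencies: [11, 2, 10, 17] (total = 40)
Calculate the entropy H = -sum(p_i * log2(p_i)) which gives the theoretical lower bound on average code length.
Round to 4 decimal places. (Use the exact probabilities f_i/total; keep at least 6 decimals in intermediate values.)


Per-symbol terms -p_i * log2(p_i) with p_i = f_i/40:
  p = 11/40 = 0.275000: log2(p) = -1.862496, -p*log2(p) = 0.512187
  p = 2/40 = 0.050000: log2(p) = -4.321928, -p*log2(p) = 0.216096
  p = 10/40 = 0.250000: log2(p) = -2.000000, -p*log2(p) = 0.500000
  p = 17/40 = 0.425000: log2(p) = -1.234465, -p*log2(p) = 0.524648
H = 0.512187 + 0.216096 + 0.500000 + 0.524648 = 1.752931

H = 1.7529 bits/symbol


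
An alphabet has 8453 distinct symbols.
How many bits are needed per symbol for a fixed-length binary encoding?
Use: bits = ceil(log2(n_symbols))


log2(8453) = 13.0452
Bracket: 2^13 = 8192 < 8453 <= 2^14 = 16384
So ceil(log2(8453)) = 14

bits = ceil(log2(8453)) = ceil(13.0452) = 14 bits


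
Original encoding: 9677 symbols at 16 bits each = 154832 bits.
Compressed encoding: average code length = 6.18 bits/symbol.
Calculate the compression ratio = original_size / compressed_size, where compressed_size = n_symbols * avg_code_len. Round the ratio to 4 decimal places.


original_size = n_symbols * orig_bits = 9677 * 16 = 154832 bits
compressed_size = n_symbols * avg_code_len = 9677 * 6.18 = 59803.86 bits
ratio = original_size / compressed_size = 154832 / 59803.86 = 2.589

Compression ratio = 2.589


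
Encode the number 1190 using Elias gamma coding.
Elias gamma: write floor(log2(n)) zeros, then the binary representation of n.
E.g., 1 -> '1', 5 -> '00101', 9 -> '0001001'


num_bits = floor(log2(1190)) + 1 = 11
leading_zeros = num_bits - 1 = 10
binary(1190) = 10010100110

Elias gamma(1190) = '0000000000' + '10010100110' = 000000000010010100110 (21 bits)


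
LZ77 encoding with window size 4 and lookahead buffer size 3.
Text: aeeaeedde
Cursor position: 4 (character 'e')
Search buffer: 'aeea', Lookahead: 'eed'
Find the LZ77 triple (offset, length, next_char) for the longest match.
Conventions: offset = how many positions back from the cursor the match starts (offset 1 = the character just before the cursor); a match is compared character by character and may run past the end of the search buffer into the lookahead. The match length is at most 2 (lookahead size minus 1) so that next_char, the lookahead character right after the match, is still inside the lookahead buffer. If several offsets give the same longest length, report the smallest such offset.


Try each offset into the search buffer:
  offset=1 (pos 3, char 'a'): match length 0
  offset=2 (pos 2, char 'e'): match length 1
  offset=3 (pos 1, char 'e'): match length 2
  offset=4 (pos 0, char 'a'): match length 0
Longest match has length 2 at offset 3.
next_char = character at position 4 + 2 = 6 -> 'd'

Best match: offset=3, length=2 (matching 'ee' starting at position 1)
LZ77 triple: (3, 2, 'd')


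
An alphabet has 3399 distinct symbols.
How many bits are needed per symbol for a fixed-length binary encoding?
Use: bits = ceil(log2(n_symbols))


log2(3399) = 11.7309
Bracket: 2^11 = 2048 < 3399 <= 2^12 = 4096
So ceil(log2(3399)) = 12

bits = ceil(log2(3399)) = ceil(11.7309) = 12 bits


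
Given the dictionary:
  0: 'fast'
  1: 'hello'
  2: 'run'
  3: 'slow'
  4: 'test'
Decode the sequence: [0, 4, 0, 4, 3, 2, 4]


Look up each index in the dictionary:
  0 -> 'fast'
  4 -> 'test'
  0 -> 'fast'
  4 -> 'test'
  3 -> 'slow'
  2 -> 'run'
  4 -> 'test'

Decoded: "fast test fast test slow run test"


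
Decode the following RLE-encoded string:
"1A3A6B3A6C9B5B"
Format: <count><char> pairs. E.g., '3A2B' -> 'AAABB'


Expanding each <count><char> pair:
  1A -> 'A'
  3A -> 'AAA'
  6B -> 'BBBBBB'
  3A -> 'AAA'
  6C -> 'CCCCCC'
  9B -> 'BBBBBBBBB'
  5B -> 'BBBBB'

Decoded = AAAABBBBBBAAACCCCCCBBBBBBBBBBBBBB


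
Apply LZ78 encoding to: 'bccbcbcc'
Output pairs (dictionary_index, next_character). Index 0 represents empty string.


LZ78 encoding steps:
Dictionary: {0: ''}
Step 1: w='' (idx 0), next='b' -> output (0, 'b'), add 'b' as idx 1
Step 2: w='' (idx 0), next='c' -> output (0, 'c'), add 'c' as idx 2
Step 3: w='c' (idx 2), next='b' -> output (2, 'b'), add 'cb' as idx 3
Step 4: w='cb' (idx 3), next='c' -> output (3, 'c'), add 'cbc' as idx 4
Step 5: w='c' (idx 2), end of input -> output (2, '')


Encoded: [(0, 'b'), (0, 'c'), (2, 'b'), (3, 'c'), (2, '')]


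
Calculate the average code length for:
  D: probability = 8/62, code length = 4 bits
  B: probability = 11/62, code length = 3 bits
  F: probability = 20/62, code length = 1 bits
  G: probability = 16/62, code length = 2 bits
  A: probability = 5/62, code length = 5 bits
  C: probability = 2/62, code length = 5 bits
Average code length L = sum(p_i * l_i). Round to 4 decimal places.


Weighted contributions p_i * l_i:
  D: (8/62) * 4 = 32/62
  B: (11/62) * 3 = 33/62
  F: (20/62) * 1 = 20/62
  G: (16/62) * 2 = 32/62
  A: (5/62) * 5 = 25/62
  C: (2/62) * 5 = 10/62
Sum = (32 + 33 + 20 + 32 + 25 + 10)/62 = 152/62

L = 152/62 = 2.4516 bits/symbol


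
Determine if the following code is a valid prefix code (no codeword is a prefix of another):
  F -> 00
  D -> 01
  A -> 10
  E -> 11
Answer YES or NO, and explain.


Checking each pair (does one codeword prefix another?):
  F='00' vs D='01': no prefix
  F='00' vs A='10': no prefix
  F='00' vs E='11': no prefix
  D='01' vs F='00': no prefix
  D='01' vs A='10': no prefix
  D='01' vs E='11': no prefix
  A='10' vs F='00': no prefix
  A='10' vs D='01': no prefix
  A='10' vs E='11': no prefix
  E='11' vs F='00': no prefix
  E='11' vs D='01': no prefix
  E='11' vs A='10': no prefix
No violation found over all pairs.

YES -- this is a valid prefix code. No codeword is a prefix of any other codeword.


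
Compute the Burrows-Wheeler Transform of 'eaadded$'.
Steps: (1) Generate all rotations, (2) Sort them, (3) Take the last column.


Rotations (sorted):
  0: $eaadded -> last char: d
  1: aadded$e -> last char: e
  2: added$ea -> last char: a
  3: d$eaadde -> last char: e
  4: dded$eaa -> last char: a
  5: ded$eaad -> last char: d
  6: eaadded$ -> last char: $
  7: ed$eaadd -> last char: d


BWT = deaead$d


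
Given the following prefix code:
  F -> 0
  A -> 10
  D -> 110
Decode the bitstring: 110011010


Decoding step by step:
Bits 110 -> D
Bits 0 -> F
Bits 110 -> D
Bits 10 -> A


Decoded message: DFDA


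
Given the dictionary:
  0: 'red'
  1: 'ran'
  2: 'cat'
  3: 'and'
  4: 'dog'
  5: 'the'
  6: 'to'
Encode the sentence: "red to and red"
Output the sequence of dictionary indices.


Look up each word in the dictionary:
  'red' -> 0
  'to' -> 6
  'and' -> 3
  'red' -> 0

Encoded: [0, 6, 3, 0]


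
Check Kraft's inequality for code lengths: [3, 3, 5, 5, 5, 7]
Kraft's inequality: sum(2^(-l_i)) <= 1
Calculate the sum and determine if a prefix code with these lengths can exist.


Sum = 2^(-3) + 2^(-3) + 2^(-5) + 2^(-5) + 2^(-5) + 2^(-7)
    = 0.125 + 0.125 + 0.03125 + 0.03125 + 0.03125 + 0.0078125
    = 45/128 = 0.3515625
Since 0.3515625 <= 1, Kraft's inequality IS satisfied.
A prefix code with these lengths CAN exist.

Kraft sum = 0.3515625. Satisfied.


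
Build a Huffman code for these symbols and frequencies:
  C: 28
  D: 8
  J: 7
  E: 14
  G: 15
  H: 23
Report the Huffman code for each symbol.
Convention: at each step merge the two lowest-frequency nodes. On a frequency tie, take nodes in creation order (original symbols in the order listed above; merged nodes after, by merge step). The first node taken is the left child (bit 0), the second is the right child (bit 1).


Huffman tree construction:
Step 1: Merge J(7) + D(8) = 15
Step 2: Merge E(14) + G(15) = 29
Step 3: Merge (J+D)(15) + H(23) = 38
Step 4: Merge C(28) + (E+G)(29) = 57
Step 5: Merge ((J+D)+H)(38) + (C+(E+G))(57) = 95
Read each symbol's code off the tree from the root (left child = 0, right child = 1).

Codes:
  C: 10 (length 2)
  D: 001 (length 3)
  J: 000 (length 3)
  E: 110 (length 3)
  G: 111 (length 3)
  H: 01 (length 2)
Average code length: 234/95 = 2.4632 bits/symbol


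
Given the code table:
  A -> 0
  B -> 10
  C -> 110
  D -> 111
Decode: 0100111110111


Decoding:
0 -> A
10 -> B
0 -> A
111 -> D
110 -> C
111 -> D


Result: ABADCD


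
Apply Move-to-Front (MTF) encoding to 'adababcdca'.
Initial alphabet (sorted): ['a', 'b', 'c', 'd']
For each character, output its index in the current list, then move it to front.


MTF encoding:
'a': index 0 in ['a', 'b', 'c', 'd'] -> ['a', 'b', 'c', 'd']
'd': index 3 in ['a', 'b', 'c', 'd'] -> ['d', 'a', 'b', 'c']
'a': index 1 in ['d', 'a', 'b', 'c'] -> ['a', 'd', 'b', 'c']
'b': index 2 in ['a', 'd', 'b', 'c'] -> ['b', 'a', 'd', 'c']
'a': index 1 in ['b', 'a', 'd', 'c'] -> ['a', 'b', 'd', 'c']
'b': index 1 in ['a', 'b', 'd', 'c'] -> ['b', 'a', 'd', 'c']
'c': index 3 in ['b', 'a', 'd', 'c'] -> ['c', 'b', 'a', 'd']
'd': index 3 in ['c', 'b', 'a', 'd'] -> ['d', 'c', 'b', 'a']
'c': index 1 in ['d', 'c', 'b', 'a'] -> ['c', 'd', 'b', 'a']
'a': index 3 in ['c', 'd', 'b', 'a'] -> ['a', 'c', 'd', 'b']


Output: [0, 3, 1, 2, 1, 1, 3, 3, 1, 3]


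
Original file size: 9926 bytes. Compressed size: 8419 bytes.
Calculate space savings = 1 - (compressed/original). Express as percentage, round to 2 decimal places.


ratio = compressed/original = 8419/9926 = 0.848177
savings = 1 - ratio = 1 - 0.848177 = 0.151823
as a percentage: 0.151823 * 100 = 15.18%

Space savings = 1 - 8419/9926 = 15.18%


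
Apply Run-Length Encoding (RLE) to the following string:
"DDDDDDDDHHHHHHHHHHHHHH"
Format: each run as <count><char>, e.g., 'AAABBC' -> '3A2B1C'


Scanning runs left to right:
  i=0: run of 'D' x 8 -> '8D'
  i=8: run of 'H' x 14 -> '14H'

RLE = 8D14H


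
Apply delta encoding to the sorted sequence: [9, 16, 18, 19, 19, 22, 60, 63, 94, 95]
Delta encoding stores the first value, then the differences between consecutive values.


First value: 9
Deltas:
  16 - 9 = 7
  18 - 16 = 2
  19 - 18 = 1
  19 - 19 = 0
  22 - 19 = 3
  60 - 22 = 38
  63 - 60 = 3
  94 - 63 = 31
  95 - 94 = 1


Delta encoded: [9, 7, 2, 1, 0, 3, 38, 3, 31, 1]


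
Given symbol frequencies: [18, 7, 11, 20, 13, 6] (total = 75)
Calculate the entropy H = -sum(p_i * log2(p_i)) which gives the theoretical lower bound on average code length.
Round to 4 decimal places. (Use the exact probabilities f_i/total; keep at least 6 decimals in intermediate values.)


Per-symbol terms -p_i * log2(p_i) with p_i = f_i/75:
  p = 18/75 = 0.240000: log2(p) = -2.058894, -p*log2(p) = 0.494134
  p = 7/75 = 0.093333: log2(p) = -3.421464, -p*log2(p) = 0.319337
  p = 11/75 = 0.146667: log2(p) = -2.769387, -p*log2(p) = 0.406177
  p = 20/75 = 0.266667: log2(p) = -1.906891, -p*log2(p) = 0.508504
  p = 13/75 = 0.173333: log2(p) = -2.528379, -p*log2(p) = 0.438252
  p = 6/75 = 0.080000: log2(p) = -3.643856, -p*log2(p) = 0.291508
H = 0.494134 + 0.319337 + 0.406177 + 0.508504 + 0.438252 + 0.291508 = 2.457912

H = 2.4579 bits/symbol


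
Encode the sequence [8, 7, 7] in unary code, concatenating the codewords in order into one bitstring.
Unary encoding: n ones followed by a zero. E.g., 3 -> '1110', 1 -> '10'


Encode each number as n ones followed by a terminating 0:
  8 -> 111111110 (9 bits)
  7 -> 11111110 (8 bits)
  7 -> 11111110 (8 bits)
Total length = 9 + 8 + 8 = 25 bits.

Unary([8, 7, 7]) = 1111111101111111011111110 (25 bits)


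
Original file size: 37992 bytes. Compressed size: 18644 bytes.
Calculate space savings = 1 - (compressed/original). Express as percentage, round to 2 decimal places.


ratio = compressed/original = 18644/37992 = 0.490735
savings = 1 - ratio = 1 - 0.490735 = 0.509265
as a percentage: 0.509265 * 100 = 50.93%

Space savings = 1 - 18644/37992 = 50.93%


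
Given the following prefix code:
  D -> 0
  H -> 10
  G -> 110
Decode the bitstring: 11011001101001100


Decoding step by step:
Bits 110 -> G
Bits 110 -> G
Bits 0 -> D
Bits 110 -> G
Bits 10 -> H
Bits 0 -> D
Bits 110 -> G
Bits 0 -> D


Decoded message: GGDGHDGD


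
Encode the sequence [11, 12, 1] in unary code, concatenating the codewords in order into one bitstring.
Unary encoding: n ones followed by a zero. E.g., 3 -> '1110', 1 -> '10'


Encode each number as n ones followed by a terminating 0:
  11 -> 111111111110 (12 bits)
  12 -> 1111111111110 (13 bits)
  1 -> 10 (2 bits)
Total length = 12 + 13 + 2 = 27 bits.

Unary([11, 12, 1]) = 111111111110111111111111010 (27 bits)


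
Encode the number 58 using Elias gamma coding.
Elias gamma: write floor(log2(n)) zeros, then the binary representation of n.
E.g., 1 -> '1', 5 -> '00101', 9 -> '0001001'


num_bits = floor(log2(58)) + 1 = 6
leading_zeros = num_bits - 1 = 5
binary(58) = 111010

Elias gamma(58) = '00000' + '111010' = 00000111010 (11 bits)


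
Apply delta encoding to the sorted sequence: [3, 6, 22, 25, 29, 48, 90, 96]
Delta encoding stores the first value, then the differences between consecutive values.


First value: 3
Deltas:
  6 - 3 = 3
  22 - 6 = 16
  25 - 22 = 3
  29 - 25 = 4
  48 - 29 = 19
  90 - 48 = 42
  96 - 90 = 6


Delta encoded: [3, 3, 16, 3, 4, 19, 42, 6]


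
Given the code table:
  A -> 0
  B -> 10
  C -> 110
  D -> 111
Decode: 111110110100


Decoding:
111 -> D
110 -> C
110 -> C
10 -> B
0 -> A


Result: DCCBA


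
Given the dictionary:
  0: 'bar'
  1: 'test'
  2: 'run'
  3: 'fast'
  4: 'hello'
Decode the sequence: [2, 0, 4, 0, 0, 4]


Look up each index in the dictionary:
  2 -> 'run'
  0 -> 'bar'
  4 -> 'hello'
  0 -> 'bar'
  0 -> 'bar'
  4 -> 'hello'

Decoded: "run bar hello bar bar hello"


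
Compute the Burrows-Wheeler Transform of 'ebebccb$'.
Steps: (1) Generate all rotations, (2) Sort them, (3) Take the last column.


Rotations (sorted):
  0: $ebebccb -> last char: b
  1: b$ebebcc -> last char: c
  2: bccb$ebe -> last char: e
  3: bebccb$e -> last char: e
  4: cb$ebebc -> last char: c
  5: ccb$ebeb -> last char: b
  6: ebccb$eb -> last char: b
  7: ebebccb$ -> last char: $


BWT = bceecbb$


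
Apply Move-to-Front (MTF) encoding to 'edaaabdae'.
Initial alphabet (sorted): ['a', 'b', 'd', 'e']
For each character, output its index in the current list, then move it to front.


MTF encoding:
'e': index 3 in ['a', 'b', 'd', 'e'] -> ['e', 'a', 'b', 'd']
'd': index 3 in ['e', 'a', 'b', 'd'] -> ['d', 'e', 'a', 'b']
'a': index 2 in ['d', 'e', 'a', 'b'] -> ['a', 'd', 'e', 'b']
'a': index 0 in ['a', 'd', 'e', 'b'] -> ['a', 'd', 'e', 'b']
'a': index 0 in ['a', 'd', 'e', 'b'] -> ['a', 'd', 'e', 'b']
'b': index 3 in ['a', 'd', 'e', 'b'] -> ['b', 'a', 'd', 'e']
'd': index 2 in ['b', 'a', 'd', 'e'] -> ['d', 'b', 'a', 'e']
'a': index 2 in ['d', 'b', 'a', 'e'] -> ['a', 'd', 'b', 'e']
'e': index 3 in ['a', 'd', 'b', 'e'] -> ['e', 'a', 'd', 'b']


Output: [3, 3, 2, 0, 0, 3, 2, 2, 3]


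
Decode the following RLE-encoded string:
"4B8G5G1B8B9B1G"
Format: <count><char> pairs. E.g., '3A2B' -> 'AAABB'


Expanding each <count><char> pair:
  4B -> 'BBBB'
  8G -> 'GGGGGGGG'
  5G -> 'GGGGG'
  1B -> 'B'
  8B -> 'BBBBBBBB'
  9B -> 'BBBBBBBBB'
  1G -> 'G'

Decoded = BBBBGGGGGGGGGGGGGBBBBBBBBBBBBBBBBBBG


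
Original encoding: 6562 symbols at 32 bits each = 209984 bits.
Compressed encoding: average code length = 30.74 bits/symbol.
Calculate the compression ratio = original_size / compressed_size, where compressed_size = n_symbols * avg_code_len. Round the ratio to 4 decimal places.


original_size = n_symbols * orig_bits = 6562 * 32 = 209984 bits
compressed_size = n_symbols * avg_code_len = 6562 * 30.74 = 201715.88 bits
ratio = original_size / compressed_size = 209984 / 201715.88 = 1.041

Compression ratio = 1.041


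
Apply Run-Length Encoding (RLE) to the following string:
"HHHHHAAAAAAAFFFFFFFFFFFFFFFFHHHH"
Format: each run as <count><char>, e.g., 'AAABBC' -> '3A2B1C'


Scanning runs left to right:
  i=0: run of 'H' x 5 -> '5H'
  i=5: run of 'A' x 7 -> '7A'
  i=12: run of 'F' x 16 -> '16F'
  i=28: run of 'H' x 4 -> '4H'

RLE = 5H7A16F4H


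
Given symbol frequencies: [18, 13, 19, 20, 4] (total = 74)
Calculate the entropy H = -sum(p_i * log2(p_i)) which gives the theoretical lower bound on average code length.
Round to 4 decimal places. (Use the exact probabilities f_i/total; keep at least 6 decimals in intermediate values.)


Per-symbol terms -p_i * log2(p_i) with p_i = f_i/74:
  p = 18/74 = 0.243243: log2(p) = -2.039528, -p*log2(p) = 0.496101
  p = 13/74 = 0.175676: log2(p) = -2.509014, -p*log2(p) = 0.440773
  p = 19/74 = 0.256757: log2(p) = -1.961526, -p*log2(p) = 0.503635
  p = 20/74 = 0.270270: log2(p) = -1.887525, -p*log2(p) = 0.510142
  p = 4/74 = 0.054054: log2(p) = -4.209453, -p*log2(p) = 0.227538
H = 0.496101 + 0.440773 + 0.503635 + 0.510142 + 0.227538 = 2.178189

H = 2.1782 bits/symbol


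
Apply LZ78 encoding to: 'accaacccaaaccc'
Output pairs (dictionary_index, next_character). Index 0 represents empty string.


LZ78 encoding steps:
Dictionary: {0: ''}
Step 1: w='' (idx 0), next='a' -> output (0, 'a'), add 'a' as idx 1
Step 2: w='' (idx 0), next='c' -> output (0, 'c'), add 'c' as idx 2
Step 3: w='c' (idx 2), next='a' -> output (2, 'a'), add 'ca' as idx 3
Step 4: w='a' (idx 1), next='c' -> output (1, 'c'), add 'ac' as idx 4
Step 5: w='c' (idx 2), next='c' -> output (2, 'c'), add 'cc' as idx 5
Step 6: w='a' (idx 1), next='a' -> output (1, 'a'), add 'aa' as idx 6
Step 7: w='ac' (idx 4), next='c' -> output (4, 'c'), add 'acc' as idx 7
Step 8: w='c' (idx 2), end of input -> output (2, '')


Encoded: [(0, 'a'), (0, 'c'), (2, 'a'), (1, 'c'), (2, 'c'), (1, 'a'), (4, 'c'), (2, '')]


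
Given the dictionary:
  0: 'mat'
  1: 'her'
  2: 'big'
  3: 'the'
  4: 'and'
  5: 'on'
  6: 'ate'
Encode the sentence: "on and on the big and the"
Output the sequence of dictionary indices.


Look up each word in the dictionary:
  'on' -> 5
  'and' -> 4
  'on' -> 5
  'the' -> 3
  'big' -> 2
  'and' -> 4
  'the' -> 3

Encoded: [5, 4, 5, 3, 2, 4, 3]


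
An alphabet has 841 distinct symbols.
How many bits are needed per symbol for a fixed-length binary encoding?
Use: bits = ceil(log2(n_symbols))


log2(841) = 9.716
Bracket: 2^9 = 512 < 841 <= 2^10 = 1024
So ceil(log2(841)) = 10

bits = ceil(log2(841)) = ceil(9.716) = 10 bits


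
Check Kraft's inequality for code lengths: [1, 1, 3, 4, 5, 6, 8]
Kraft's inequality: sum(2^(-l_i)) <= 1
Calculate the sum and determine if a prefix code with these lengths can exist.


Sum = 2^(-1) + 2^(-1) + 2^(-3) + 2^(-4) + 2^(-5) + 2^(-6) + 2^(-8)
    = 0.5 + 0.5 + 0.125 + 0.0625 + 0.03125 + 0.015625 + 0.00390625
    = 317/256 = 1.23828125
Since 1.23828125 > 1, Kraft's inequality is NOT satisfied.
A prefix code with these lengths CANNOT exist.

Kraft sum = 1.23828125. Not satisfied.


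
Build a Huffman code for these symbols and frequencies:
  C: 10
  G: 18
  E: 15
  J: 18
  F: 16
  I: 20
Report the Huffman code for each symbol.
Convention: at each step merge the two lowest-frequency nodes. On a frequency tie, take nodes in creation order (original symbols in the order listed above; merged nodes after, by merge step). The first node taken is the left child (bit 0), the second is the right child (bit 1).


Huffman tree construction:
Step 1: Merge C(10) + E(15) = 25
Step 2: Merge F(16) + G(18) = 34
Step 3: Merge J(18) + I(20) = 38
Step 4: Merge (C+E)(25) + (F+G)(34) = 59
Step 5: Merge (J+I)(38) + ((C+E)+(F+G))(59) = 97
Read each symbol's code off the tree from the root (left child = 0, right child = 1).

Codes:
  C: 100 (length 3)
  G: 111 (length 3)
  E: 101 (length 3)
  J: 00 (length 2)
  F: 110 (length 3)
  I: 01 (length 2)
Average code length: 253/97 = 2.6082 bits/symbol


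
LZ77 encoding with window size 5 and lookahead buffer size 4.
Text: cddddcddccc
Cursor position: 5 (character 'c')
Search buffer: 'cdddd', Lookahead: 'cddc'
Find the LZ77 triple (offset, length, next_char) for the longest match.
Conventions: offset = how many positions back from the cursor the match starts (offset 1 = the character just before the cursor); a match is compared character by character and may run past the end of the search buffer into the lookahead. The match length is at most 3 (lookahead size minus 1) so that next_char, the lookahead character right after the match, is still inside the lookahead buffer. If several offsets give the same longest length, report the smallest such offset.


Try each offset into the search buffer:
  offset=1 (pos 4, char 'd'): match length 0
  offset=2 (pos 3, char 'd'): match length 0
  offset=3 (pos 2, char 'd'): match length 0
  offset=4 (pos 1, char 'd'): match length 0
  offset=5 (pos 0, char 'c'): match length 3
Longest match has length 3 at offset 5.
next_char = character at position 5 + 3 = 8 -> 'c'

Best match: offset=5, length=3 (matching 'cdd' starting at position 0)
LZ77 triple: (5, 3, 'c')


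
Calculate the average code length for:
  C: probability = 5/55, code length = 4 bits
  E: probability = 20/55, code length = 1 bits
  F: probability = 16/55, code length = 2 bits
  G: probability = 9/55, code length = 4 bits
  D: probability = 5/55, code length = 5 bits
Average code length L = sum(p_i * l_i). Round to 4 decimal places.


Weighted contributions p_i * l_i:
  C: (5/55) * 4 = 20/55
  E: (20/55) * 1 = 20/55
  F: (16/55) * 2 = 32/55
  G: (9/55) * 4 = 36/55
  D: (5/55) * 5 = 25/55
Sum = (20 + 20 + 32 + 36 + 25)/55 = 133/55

L = 133/55 = 2.4182 bits/symbol


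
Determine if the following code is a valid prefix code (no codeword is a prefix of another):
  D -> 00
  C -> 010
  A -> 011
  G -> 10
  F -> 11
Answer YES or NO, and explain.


Checking each pair (does one codeword prefix another?):
  D='00' vs C='010': no prefix
  D='00' vs A='011': no prefix
  D='00' vs G='10': no prefix
  D='00' vs F='11': no prefix
  C='010' vs D='00': no prefix
  C='010' vs A='011': no prefix
  C='010' vs G='10': no prefix
  C='010' vs F='11': no prefix
  A='011' vs D='00': no prefix
  A='011' vs C='010': no prefix
  A='011' vs G='10': no prefix
  A='011' vs F='11': no prefix
  G='10' vs D='00': no prefix
  G='10' vs C='010': no prefix
  G='10' vs A='011': no prefix
  G='10' vs F='11': no prefix
  F='11' vs D='00': no prefix
  F='11' vs C='010': no prefix
  F='11' vs A='011': no prefix
  F='11' vs G='10': no prefix
No violation found over all pairs.

YES -- this is a valid prefix code. No codeword is a prefix of any other codeword.


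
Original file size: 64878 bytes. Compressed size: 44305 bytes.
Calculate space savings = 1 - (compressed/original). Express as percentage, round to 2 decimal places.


ratio = compressed/original = 44305/64878 = 0.682897
savings = 1 - ratio = 1 - 0.682897 = 0.317103
as a percentage: 0.317103 * 100 = 31.71%

Space savings = 1 - 44305/64878 = 31.71%


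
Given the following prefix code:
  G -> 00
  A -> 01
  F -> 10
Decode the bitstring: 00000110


Decoding step by step:
Bits 00 -> G
Bits 00 -> G
Bits 01 -> A
Bits 10 -> F


Decoded message: GGAF


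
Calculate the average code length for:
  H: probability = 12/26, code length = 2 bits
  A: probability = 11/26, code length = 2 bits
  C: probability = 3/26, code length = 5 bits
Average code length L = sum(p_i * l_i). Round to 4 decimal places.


Weighted contributions p_i * l_i:
  H: (12/26) * 2 = 24/26
  A: (11/26) * 2 = 22/26
  C: (3/26) * 5 = 15/26
Sum = (24 + 22 + 15)/26 = 61/26

L = 61/26 = 2.3462 bits/symbol


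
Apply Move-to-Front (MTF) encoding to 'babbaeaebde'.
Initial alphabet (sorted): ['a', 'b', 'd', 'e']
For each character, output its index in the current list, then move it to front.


MTF encoding:
'b': index 1 in ['a', 'b', 'd', 'e'] -> ['b', 'a', 'd', 'e']
'a': index 1 in ['b', 'a', 'd', 'e'] -> ['a', 'b', 'd', 'e']
'b': index 1 in ['a', 'b', 'd', 'e'] -> ['b', 'a', 'd', 'e']
'b': index 0 in ['b', 'a', 'd', 'e'] -> ['b', 'a', 'd', 'e']
'a': index 1 in ['b', 'a', 'd', 'e'] -> ['a', 'b', 'd', 'e']
'e': index 3 in ['a', 'b', 'd', 'e'] -> ['e', 'a', 'b', 'd']
'a': index 1 in ['e', 'a', 'b', 'd'] -> ['a', 'e', 'b', 'd']
'e': index 1 in ['a', 'e', 'b', 'd'] -> ['e', 'a', 'b', 'd']
'b': index 2 in ['e', 'a', 'b', 'd'] -> ['b', 'e', 'a', 'd']
'd': index 3 in ['b', 'e', 'a', 'd'] -> ['d', 'b', 'e', 'a']
'e': index 2 in ['d', 'b', 'e', 'a'] -> ['e', 'd', 'b', 'a']


Output: [1, 1, 1, 0, 1, 3, 1, 1, 2, 3, 2]


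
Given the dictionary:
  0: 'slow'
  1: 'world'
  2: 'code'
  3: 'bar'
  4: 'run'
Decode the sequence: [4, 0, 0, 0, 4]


Look up each index in the dictionary:
  4 -> 'run'
  0 -> 'slow'
  0 -> 'slow'
  0 -> 'slow'
  4 -> 'run'

Decoded: "run slow slow slow run"


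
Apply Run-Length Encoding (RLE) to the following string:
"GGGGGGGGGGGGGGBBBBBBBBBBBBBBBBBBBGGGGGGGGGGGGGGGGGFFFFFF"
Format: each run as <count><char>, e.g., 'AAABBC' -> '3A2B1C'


Scanning runs left to right:
  i=0: run of 'G' x 14 -> '14G'
  i=14: run of 'B' x 19 -> '19B'
  i=33: run of 'G' x 17 -> '17G'
  i=50: run of 'F' x 6 -> '6F'

RLE = 14G19B17G6F


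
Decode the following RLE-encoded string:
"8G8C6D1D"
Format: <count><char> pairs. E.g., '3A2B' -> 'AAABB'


Expanding each <count><char> pair:
  8G -> 'GGGGGGGG'
  8C -> 'CCCCCCCC'
  6D -> 'DDDDDD'
  1D -> 'D'

Decoded = GGGGGGGGCCCCCCCCDDDDDDD


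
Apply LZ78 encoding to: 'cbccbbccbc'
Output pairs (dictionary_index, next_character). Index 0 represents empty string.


LZ78 encoding steps:
Dictionary: {0: ''}
Step 1: w='' (idx 0), next='c' -> output (0, 'c'), add 'c' as idx 1
Step 2: w='' (idx 0), next='b' -> output (0, 'b'), add 'b' as idx 2
Step 3: w='c' (idx 1), next='c' -> output (1, 'c'), add 'cc' as idx 3
Step 4: w='b' (idx 2), next='b' -> output (2, 'b'), add 'bb' as idx 4
Step 5: w='cc' (idx 3), next='b' -> output (3, 'b'), add 'ccb' as idx 5
Step 6: w='c' (idx 1), end of input -> output (1, '')


Encoded: [(0, 'c'), (0, 'b'), (1, 'c'), (2, 'b'), (3, 'b'), (1, '')]


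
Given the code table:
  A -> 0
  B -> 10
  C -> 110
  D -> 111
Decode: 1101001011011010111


Decoding:
110 -> C
10 -> B
0 -> A
10 -> B
110 -> C
110 -> C
10 -> B
111 -> D


Result: CBABCCBD


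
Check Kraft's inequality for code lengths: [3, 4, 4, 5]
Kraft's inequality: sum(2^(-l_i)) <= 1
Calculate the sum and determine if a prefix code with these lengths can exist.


Sum = 2^(-3) + 2^(-4) + 2^(-4) + 2^(-5)
    = 0.125 + 0.0625 + 0.0625 + 0.03125
    = 9/32 = 0.28125
Since 0.28125 <= 1, Kraft's inequality IS satisfied.
A prefix code with these lengths CAN exist.

Kraft sum = 0.28125. Satisfied.


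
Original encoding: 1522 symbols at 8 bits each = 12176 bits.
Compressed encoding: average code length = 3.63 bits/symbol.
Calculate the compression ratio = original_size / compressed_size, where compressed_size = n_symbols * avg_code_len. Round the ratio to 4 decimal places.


original_size = n_symbols * orig_bits = 1522 * 8 = 12176 bits
compressed_size = n_symbols * avg_code_len = 1522 * 3.63 = 5524.86 bits
ratio = original_size / compressed_size = 12176 / 5524.86 = 2.2039

Compression ratio = 2.2039


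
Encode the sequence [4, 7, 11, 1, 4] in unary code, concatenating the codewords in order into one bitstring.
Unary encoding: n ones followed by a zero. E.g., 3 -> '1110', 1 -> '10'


Encode each number as n ones followed by a terminating 0:
  4 -> 11110 (5 bits)
  7 -> 11111110 (8 bits)
  11 -> 111111111110 (12 bits)
  1 -> 10 (2 bits)
  4 -> 11110 (5 bits)
Total length = 5 + 8 + 12 + 2 + 5 = 32 bits.

Unary([4, 7, 11, 1, 4]) = 11110111111101111111111101011110 (32 bits)


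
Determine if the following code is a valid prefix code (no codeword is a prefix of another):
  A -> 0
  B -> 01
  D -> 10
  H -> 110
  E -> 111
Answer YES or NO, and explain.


Checking each pair (does one codeword prefix another?):
  A='0' vs B='01': prefix -- VIOLATION

NO -- this is NOT a valid prefix code. A (0) is a prefix of B (01).


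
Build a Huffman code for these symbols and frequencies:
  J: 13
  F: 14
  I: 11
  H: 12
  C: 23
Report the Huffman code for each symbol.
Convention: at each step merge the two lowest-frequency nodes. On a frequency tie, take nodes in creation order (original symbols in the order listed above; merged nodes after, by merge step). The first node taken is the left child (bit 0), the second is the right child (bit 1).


Huffman tree construction:
Step 1: Merge I(11) + H(12) = 23
Step 2: Merge J(13) + F(14) = 27
Step 3: Merge C(23) + (I+H)(23) = 46
Step 4: Merge (J+F)(27) + (C+(I+H))(46) = 73
Read each symbol's code off the tree from the root (left child = 0, right child = 1).

Codes:
  J: 00 (length 2)
  F: 01 (length 2)
  I: 110 (length 3)
  H: 111 (length 3)
  C: 10 (length 2)
Average code length: 169/73 = 2.3151 bits/symbol


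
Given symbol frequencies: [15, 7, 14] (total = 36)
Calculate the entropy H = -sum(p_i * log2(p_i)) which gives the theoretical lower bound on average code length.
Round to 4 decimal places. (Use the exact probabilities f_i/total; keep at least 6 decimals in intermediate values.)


Per-symbol terms -p_i * log2(p_i) with p_i = f_i/36:
  p = 15/36 = 0.416667: log2(p) = -1.263034, -p*log2(p) = 0.526264
  p = 7/36 = 0.194444: log2(p) = -2.362570, -p*log2(p) = 0.459389
  p = 14/36 = 0.388889: log2(p) = -1.362570, -p*log2(p) = 0.529888
H = 0.526264 + 0.459389 + 0.529888 = 1.515541

H = 1.5155 bits/symbol


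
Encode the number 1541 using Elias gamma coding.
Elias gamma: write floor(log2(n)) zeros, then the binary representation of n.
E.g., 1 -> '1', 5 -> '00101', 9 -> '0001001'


num_bits = floor(log2(1541)) + 1 = 11
leading_zeros = num_bits - 1 = 10
binary(1541) = 11000000101

Elias gamma(1541) = '0000000000' + '11000000101' = 000000000011000000101 (21 bits)


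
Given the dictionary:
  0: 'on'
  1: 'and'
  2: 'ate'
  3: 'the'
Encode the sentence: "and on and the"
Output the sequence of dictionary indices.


Look up each word in the dictionary:
  'and' -> 1
  'on' -> 0
  'and' -> 1
  'the' -> 3

Encoded: [1, 0, 1, 3]


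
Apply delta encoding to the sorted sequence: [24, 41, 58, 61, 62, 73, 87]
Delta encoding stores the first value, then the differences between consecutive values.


First value: 24
Deltas:
  41 - 24 = 17
  58 - 41 = 17
  61 - 58 = 3
  62 - 61 = 1
  73 - 62 = 11
  87 - 73 = 14


Delta encoded: [24, 17, 17, 3, 1, 11, 14]


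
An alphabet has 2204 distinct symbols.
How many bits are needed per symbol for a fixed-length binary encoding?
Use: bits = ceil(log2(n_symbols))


log2(2204) = 11.1059
Bracket: 2^11 = 2048 < 2204 <= 2^12 = 4096
So ceil(log2(2204)) = 12

bits = ceil(log2(2204)) = ceil(11.1059) = 12 bits


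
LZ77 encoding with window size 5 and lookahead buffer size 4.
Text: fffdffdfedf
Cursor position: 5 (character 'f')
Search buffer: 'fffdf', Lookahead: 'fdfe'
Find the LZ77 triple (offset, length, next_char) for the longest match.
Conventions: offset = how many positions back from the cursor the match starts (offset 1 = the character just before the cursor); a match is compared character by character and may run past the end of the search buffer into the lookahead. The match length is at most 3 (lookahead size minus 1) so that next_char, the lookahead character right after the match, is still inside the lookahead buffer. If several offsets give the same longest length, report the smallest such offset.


Try each offset into the search buffer:
  offset=1 (pos 4, char 'f'): match length 1
  offset=2 (pos 3, char 'd'): match length 0
  offset=3 (pos 2, char 'f'): match length 3
  offset=4 (pos 1, char 'f'): match length 1
  offset=5 (pos 0, char 'f'): match length 1
Longest match has length 3 at offset 3.
next_char = character at position 5 + 3 = 8 -> 'e'

Best match: offset=3, length=3 (matching 'fdf' starting at position 2)
LZ77 triple: (3, 3, 'e')


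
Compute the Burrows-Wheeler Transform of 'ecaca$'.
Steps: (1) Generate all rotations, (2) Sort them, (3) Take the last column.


Rotations (sorted):
  0: $ecaca -> last char: a
  1: a$ecac -> last char: c
  2: aca$ec -> last char: c
  3: ca$eca -> last char: a
  4: caca$e -> last char: e
  5: ecaca$ -> last char: $


BWT = accae$


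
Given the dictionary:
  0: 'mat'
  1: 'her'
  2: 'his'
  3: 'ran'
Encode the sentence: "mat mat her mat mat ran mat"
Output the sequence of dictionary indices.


Look up each word in the dictionary:
  'mat' -> 0
  'mat' -> 0
  'her' -> 1
  'mat' -> 0
  'mat' -> 0
  'ran' -> 3
  'mat' -> 0

Encoded: [0, 0, 1, 0, 0, 3, 0]


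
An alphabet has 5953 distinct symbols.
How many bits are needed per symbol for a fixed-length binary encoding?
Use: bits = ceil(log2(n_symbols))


log2(5953) = 12.5394
Bracket: 2^12 = 4096 < 5953 <= 2^13 = 8192
So ceil(log2(5953)) = 13

bits = ceil(log2(5953)) = ceil(12.5394) = 13 bits


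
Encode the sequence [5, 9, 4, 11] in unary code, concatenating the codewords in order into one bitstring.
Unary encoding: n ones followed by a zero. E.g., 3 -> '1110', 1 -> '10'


Encode each number as n ones followed by a terminating 0:
  5 -> 111110 (6 bits)
  9 -> 1111111110 (10 bits)
  4 -> 11110 (5 bits)
  11 -> 111111111110 (12 bits)
Total length = 6 + 10 + 5 + 12 = 33 bits.

Unary([5, 9, 4, 11]) = 111110111111111011110111111111110 (33 bits)
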